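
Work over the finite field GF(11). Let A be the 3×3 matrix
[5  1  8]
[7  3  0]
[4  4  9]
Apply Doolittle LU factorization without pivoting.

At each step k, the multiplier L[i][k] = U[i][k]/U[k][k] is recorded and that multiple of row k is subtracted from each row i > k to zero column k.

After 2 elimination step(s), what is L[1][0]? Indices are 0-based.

Step 1: pivot at (0,0) is 5.
  row1 ← row1 − (8)·row0  ⇒  L[1][0]=8, U row1=(0, 6, 2)
  row2 ← row2 − (3)·row0  ⇒  L[2][0]=3, U row2=(0, 1, 7)
Step 2: pivot at (1,1) is 6.
  row2 ← row2 − (2)·row1  ⇒  L[2][1]=2, U row2=(0, 0, 3)

L[1][0] = 8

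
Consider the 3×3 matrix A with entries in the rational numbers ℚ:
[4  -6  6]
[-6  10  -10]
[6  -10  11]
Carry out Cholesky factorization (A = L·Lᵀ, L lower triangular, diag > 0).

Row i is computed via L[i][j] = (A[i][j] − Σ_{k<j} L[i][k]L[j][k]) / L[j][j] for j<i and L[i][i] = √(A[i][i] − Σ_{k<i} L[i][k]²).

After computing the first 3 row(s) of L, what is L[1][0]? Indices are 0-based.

L[1][0] = -3

Step 1: L[0][0] = √(4) = 2.
  L[1][0] = (-6) / L[0][0] = -3.
Step 2: L[1][1] = √(1) = 1.
  L[2][0] = (6) / L[0][0] = 3.
  L[2][1] = (-1) / L[1][1] = -1.
Step 3: L[2][2] = √(1) = 1.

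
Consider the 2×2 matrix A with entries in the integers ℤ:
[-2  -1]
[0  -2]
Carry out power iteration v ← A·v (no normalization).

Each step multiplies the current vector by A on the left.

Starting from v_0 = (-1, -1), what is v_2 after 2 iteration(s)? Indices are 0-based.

v_0 = (-1, -1).
v_1 = A·v_0 = (3, 2).
v_2 = A·v_1 = (-8, -4).

v_2 = (-8, -4)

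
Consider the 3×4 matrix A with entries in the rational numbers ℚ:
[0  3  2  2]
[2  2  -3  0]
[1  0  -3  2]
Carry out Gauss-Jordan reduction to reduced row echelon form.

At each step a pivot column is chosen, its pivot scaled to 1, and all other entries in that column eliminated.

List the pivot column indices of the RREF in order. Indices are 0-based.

pivot columns: 0, 1, 2

step 1: exchange rows 0,1
step 1: normalize row 0 (÷2) = (1, 1, -3/2, 0)
  row 2: subtract 1×row0 = (0, -1, -3/2, 2)
step 2: normalize row 1 (÷3) = (0, 1, 2/3, 2/3)
  row 0: subtract 1×row1 = (1, 0, -13/6, -2/3)
  row 2: subtract -1×row1 = (0, 0, -5/6, 8/3)
step 3: normalize row 2 (÷-5/6) = (0, 0, 1, -16/5)
  row 0: subtract -13/6×row2 = (1, 0, 0, -38/5)
  row 1: subtract 2/3×row2 = (0, 1, 0, 14/5)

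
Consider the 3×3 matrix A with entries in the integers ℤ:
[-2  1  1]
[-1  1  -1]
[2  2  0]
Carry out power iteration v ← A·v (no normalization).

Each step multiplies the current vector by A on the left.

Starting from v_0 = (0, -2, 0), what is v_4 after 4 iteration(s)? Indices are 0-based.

v_0 = (0, -2, 0).
v_1 = A·v_0 = (-2, -2, -4).
v_2 = A·v_1 = (-2, 4, -8).
v_3 = A·v_2 = (0, 14, 4).
v_4 = A·v_3 = (18, 10, 28).

v_4 = (18, 10, 28)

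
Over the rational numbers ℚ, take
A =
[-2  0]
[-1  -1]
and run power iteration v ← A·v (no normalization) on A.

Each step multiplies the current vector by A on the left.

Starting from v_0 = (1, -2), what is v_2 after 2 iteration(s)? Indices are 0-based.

v_2 = (4, 1)

v_0 = (1, -2).
v_1 = A·v_0 = (-2, 1).
v_2 = A·v_1 = (4, 1).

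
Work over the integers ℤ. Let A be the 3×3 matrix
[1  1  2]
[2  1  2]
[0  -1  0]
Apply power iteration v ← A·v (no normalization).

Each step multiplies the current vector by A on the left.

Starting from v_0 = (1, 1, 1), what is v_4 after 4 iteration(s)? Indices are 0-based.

v_4 = (1, 9, -15)

v_0 = (1, 1, 1).
v_1 = A·v_0 = (4, 5, -1).
v_2 = A·v_1 = (7, 11, -5).
v_3 = A·v_2 = (8, 15, -11).
v_4 = A·v_3 = (1, 9, -15).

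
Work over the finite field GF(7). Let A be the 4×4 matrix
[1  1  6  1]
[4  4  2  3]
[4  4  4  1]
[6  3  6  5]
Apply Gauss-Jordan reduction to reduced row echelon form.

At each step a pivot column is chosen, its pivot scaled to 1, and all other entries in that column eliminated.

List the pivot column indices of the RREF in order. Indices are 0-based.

pivot columns: 0, 1, 2, 3

step 1: normalize row 0 (÷1) = (1, 1, 6, 1)
  row 1: subtract 4×row0 = (0, 0, 6, 6)
  row 2: subtract 4×row0 = (0, 0, 1, 4)
  row 3: subtract 6×row0 = (0, 4, 5, 6)
step 2: exchange rows 1,3
step 2: normalize row 1 (÷4) = (0, 1, 3, 5)
  row 0: subtract 1×row1 = (1, 0, 3, 3)
step 3: normalize row 2 (÷1) = (0, 0, 1, 4)
  row 0: subtract 3×row2 = (1, 0, 0, 5)
  row 1: subtract 3×row2 = (0, 1, 0, 0)
  row 3: subtract 6×row2 = (0, 0, 0, 3)
step 4: normalize row 3 (÷3) = (0, 0, 0, 1)
  row 0: subtract 5×row3 = (1, 0, 0, 0)
  row 2: subtract 4×row3 = (0, 0, 1, 0)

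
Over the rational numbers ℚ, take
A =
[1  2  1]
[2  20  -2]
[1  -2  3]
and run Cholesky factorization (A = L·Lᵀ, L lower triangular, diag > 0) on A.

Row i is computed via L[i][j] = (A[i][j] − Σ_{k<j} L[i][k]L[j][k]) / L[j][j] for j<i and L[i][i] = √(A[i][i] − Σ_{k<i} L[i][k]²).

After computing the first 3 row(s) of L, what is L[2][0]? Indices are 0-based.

L[2][0] = 1

Step 1: L[0][0] = √(1) = 1.
  L[1][0] = (2) / L[0][0] = 2.
Step 2: L[1][1] = √(16) = 4.
  L[2][0] = (1) / L[0][0] = 1.
  L[2][1] = (-4) / L[1][1] = -1.
Step 3: L[2][2] = √(1) = 1.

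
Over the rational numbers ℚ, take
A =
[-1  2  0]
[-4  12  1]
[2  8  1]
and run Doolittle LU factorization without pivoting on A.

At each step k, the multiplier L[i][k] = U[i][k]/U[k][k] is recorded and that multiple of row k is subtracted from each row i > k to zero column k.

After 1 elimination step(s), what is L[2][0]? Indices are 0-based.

k=0: U[0][0]=-1
  eliminate (1,0): mult=4, new row 1: (0, 4, 1); set L[1][0]=4
  eliminate (2,0): mult=-2, new row 2: (0, 12, 1); set L[2][0]=-2

L[2][0] = -2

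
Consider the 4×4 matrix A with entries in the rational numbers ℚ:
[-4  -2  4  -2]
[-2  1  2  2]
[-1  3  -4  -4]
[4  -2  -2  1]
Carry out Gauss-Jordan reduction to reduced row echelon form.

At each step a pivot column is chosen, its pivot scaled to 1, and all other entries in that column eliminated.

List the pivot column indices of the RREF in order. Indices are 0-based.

pivot(0,0)=-4: scale R0 → (1, 1/2, -1, 1/2)
  clear (1,0): R1 −= (-2)R0 → (0, 2, 0, 3)
  clear (2,0): R2 −= (-1)R0 → (0, 7/2, -5, -7/2)
  clear (3,0): R3 −= (4)R0 → (0, -4, 2, -1)
pivot(1,1)=2: scale R1 → (0, 1, 0, 3/2)
  clear (0,1): R0 −= (1/2)R1 → (1, 0, -1, -1/4)
  clear (2,1): R2 −= (7/2)R1 → (0, 0, -5, -35/4)
  clear (3,1): R3 −= (-4)R1 → (0, 0, 2, 5)
pivot(2,2)=-5: scale R2 → (0, 0, 1, 7/4)
  clear (0,2): R0 −= (-1)R2 → (1, 0, 0, 3/2)
  clear (3,2): R3 −= (2)R2 → (0, 0, 0, 3/2)
pivot(3,3)=3/2: scale R3 → (0, 0, 0, 1)
  clear (0,3): R0 −= (3/2)R3 → (1, 0, 0, 0)
  clear (1,3): R1 −= (3/2)R3 → (0, 1, 0, 0)
  clear (2,3): R2 −= (7/4)R3 → (0, 0, 1, 0)

pivot columns: 0, 1, 2, 3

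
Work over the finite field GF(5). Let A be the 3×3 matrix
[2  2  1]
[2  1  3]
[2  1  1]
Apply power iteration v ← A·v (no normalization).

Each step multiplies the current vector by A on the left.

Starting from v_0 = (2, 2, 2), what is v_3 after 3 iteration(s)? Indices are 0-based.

v_0 = (2, 2, 2).
v_1 = A·v_0 = (0, 2, 3).
v_2 = A·v_1 = (2, 1, 0).
v_3 = A·v_2 = (1, 0, 0).

v_3 = (1, 0, 0)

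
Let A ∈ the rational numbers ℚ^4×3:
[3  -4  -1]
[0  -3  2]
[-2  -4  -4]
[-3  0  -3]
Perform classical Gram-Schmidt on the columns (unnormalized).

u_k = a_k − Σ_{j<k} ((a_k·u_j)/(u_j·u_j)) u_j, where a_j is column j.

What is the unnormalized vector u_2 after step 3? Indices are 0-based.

u_2 = (-660/443, 1432/443, -414/443, -384/443)

Step 1: u_0 = a_0 = (3, 0, -2, -3).
Step 2: u_1 = a_1 − (-2/11)·u_0 = (-38/11, -3, -48/11, -6/11).
Step 3: u_2 = a_2 − (7/11)·u_0 − (182/443)·u_1 = (-660/443, 1432/443, -414/443, -384/443).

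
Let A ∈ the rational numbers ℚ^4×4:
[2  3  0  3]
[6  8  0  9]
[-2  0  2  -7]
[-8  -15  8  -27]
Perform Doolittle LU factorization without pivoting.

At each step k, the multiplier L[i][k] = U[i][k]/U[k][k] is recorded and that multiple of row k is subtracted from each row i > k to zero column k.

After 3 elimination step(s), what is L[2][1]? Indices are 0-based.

L[2][1] = -3

[col 0] pivot 2
  R1 -= 3*R0 → (0, -1, 0, 0)  (L[1][0] := 3)
  R2 -= -1*R0 → (0, 3, 2, -4)  (L[2][0] := -1)
  R3 -= -4*R0 → (0, -3, 8, -15)  (L[3][0] := -4)
[col 1] pivot -1
  R2 -= -3*R1 → (0, 0, 2, -4)  (L[2][1] := -3)
  R3 -= 3*R1 → (0, 0, 8, -15)  (L[3][1] := 3)
[col 2] pivot 2
  R3 -= 4*R2 → (0, 0, 0, 1)  (L[3][2] := 4)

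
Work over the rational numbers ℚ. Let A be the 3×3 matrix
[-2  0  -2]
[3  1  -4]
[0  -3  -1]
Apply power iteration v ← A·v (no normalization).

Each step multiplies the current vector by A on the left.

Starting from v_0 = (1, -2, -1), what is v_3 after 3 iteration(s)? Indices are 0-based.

v_0 = (1, -2, -1).
v_1 = A·v_0 = (0, 5, 7).
v_2 = A·v_1 = (-14, -23, -22).
v_3 = A·v_2 = (72, 23, 91).

v_3 = (72, 23, 91)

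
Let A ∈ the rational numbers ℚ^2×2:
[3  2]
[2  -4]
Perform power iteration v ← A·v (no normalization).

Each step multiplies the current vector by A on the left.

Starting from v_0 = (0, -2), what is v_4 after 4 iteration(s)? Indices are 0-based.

v_4 = (132, -808)

v_0 = (0, -2).
v_1 = A·v_0 = (-4, 8).
v_2 = A·v_1 = (4, -40).
v_3 = A·v_2 = (-68, 168).
v_4 = A·v_3 = (132, -808).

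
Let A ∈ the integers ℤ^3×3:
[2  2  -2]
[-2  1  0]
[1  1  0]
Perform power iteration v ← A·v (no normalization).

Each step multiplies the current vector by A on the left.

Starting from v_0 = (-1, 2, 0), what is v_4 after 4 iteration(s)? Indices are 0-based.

v_0 = (-1, 2, 0).
v_1 = A·v_0 = (2, 4, 1).
v_2 = A·v_1 = (10, 0, 6).
v_3 = A·v_2 = (8, -20, 10).
v_4 = A·v_3 = (-44, -36, -12).

v_4 = (-44, -36, -12)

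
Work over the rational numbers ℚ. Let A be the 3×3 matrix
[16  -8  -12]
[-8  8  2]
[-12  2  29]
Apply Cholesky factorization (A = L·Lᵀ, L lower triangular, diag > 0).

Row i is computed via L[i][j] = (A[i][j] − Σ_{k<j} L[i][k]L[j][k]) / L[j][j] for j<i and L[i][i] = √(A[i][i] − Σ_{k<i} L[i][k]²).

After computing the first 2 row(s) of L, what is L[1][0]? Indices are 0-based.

Step 1: L[0][0] = √(16) = 4.
  L[1][0] = (-8) / L[0][0] = -2.
Step 2: L[1][1] = √(4) = 2.

L[1][0] = -2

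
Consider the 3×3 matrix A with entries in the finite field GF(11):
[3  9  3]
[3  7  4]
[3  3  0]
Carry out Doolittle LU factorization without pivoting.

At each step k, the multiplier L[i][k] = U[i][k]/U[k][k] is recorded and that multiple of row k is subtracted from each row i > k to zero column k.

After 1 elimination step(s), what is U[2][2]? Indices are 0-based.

U[2][2] = 8

Step 1: pivot at (0,0) is 3.
  row1 ← row1 − (1)·row0  ⇒  L[1][0]=1, U row1=(0, 9, 1)
  row2 ← row2 − (1)·row0  ⇒  L[2][0]=1, U row2=(0, 5, 8)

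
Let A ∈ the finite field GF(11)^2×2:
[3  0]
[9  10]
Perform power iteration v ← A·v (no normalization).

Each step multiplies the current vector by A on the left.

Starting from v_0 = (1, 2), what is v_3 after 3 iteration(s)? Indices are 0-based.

v_3 = (5, 6)

v_0 = (1, 2).
v_1 = A·v_0 = (3, 7).
v_2 = A·v_1 = (9, 9).
v_3 = A·v_2 = (5, 6).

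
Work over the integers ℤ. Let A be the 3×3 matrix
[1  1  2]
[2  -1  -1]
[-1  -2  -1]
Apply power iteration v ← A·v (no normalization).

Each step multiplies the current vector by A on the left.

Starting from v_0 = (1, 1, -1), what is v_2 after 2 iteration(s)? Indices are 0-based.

v_2 = (-2, 0, -2)

v_0 = (1, 1, -1).
v_1 = A·v_0 = (0, 2, -2).
v_2 = A·v_1 = (-2, 0, -2).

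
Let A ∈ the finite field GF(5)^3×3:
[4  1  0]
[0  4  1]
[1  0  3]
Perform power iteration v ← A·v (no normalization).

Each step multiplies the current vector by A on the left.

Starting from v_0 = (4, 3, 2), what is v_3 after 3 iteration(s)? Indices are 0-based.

v_0 = (4, 3, 2).
v_1 = A·v_0 = (4, 4, 0).
v_2 = A·v_1 = (0, 1, 4).
v_3 = A·v_2 = (1, 3, 2).

v_3 = (1, 3, 2)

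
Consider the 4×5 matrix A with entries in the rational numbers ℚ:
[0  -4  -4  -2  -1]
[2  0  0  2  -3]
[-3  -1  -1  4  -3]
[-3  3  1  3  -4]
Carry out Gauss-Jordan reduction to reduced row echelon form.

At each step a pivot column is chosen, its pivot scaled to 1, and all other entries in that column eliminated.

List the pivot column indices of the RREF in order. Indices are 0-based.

pivot(0,0): swap R0↔R1
pivot(0,0)=2: scale R0 → (1, 0, 0, 1, -3/2)
  clear (2,0): R2 −= (-3)R0 → (0, -1, -1, 7, -15/2)
  clear (3,0): R3 −= (-3)R0 → (0, 3, 1, 6, -17/2)
pivot(1,1)=-4: scale R1 → (0, 1, 1, 1/2, 1/4)
  clear (2,1): R2 −= (-1)R1 → (0, 0, 0, 15/2, -29/4)
  clear (3,1): R3 −= (3)R1 → (0, 0, -2, 9/2, -37/4)
pivot(2,2): swap R2↔R3
pivot(2,2)=-2: scale R2 → (0, 0, 1, -9/4, 37/8)
  clear (1,2): R1 −= (1)R2 → (0, 1, 0, 11/4, -35/8)
pivot(3,3)=15/2: scale R3 → (0, 0, 0, 1, -29/30)
  clear (0,3): R0 −= (1)R3 → (1, 0, 0, 0, -8/15)
  clear (1,3): R1 −= (11/4)R3 → (0, 1, 0, 0, -103/60)
  clear (2,3): R2 −= (-9/4)R3 → (0, 0, 1, 0, 49/20)

pivot columns: 0, 1, 2, 3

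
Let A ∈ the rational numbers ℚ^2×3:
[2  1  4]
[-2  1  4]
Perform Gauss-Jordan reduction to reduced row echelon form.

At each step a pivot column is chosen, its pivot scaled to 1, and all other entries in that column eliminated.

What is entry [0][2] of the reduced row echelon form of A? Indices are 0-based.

pivot(0,0)=2: scale R0 → (1, 1/2, 2)
  clear (1,0): R1 −= (-2)R0 → (0, 2, 8)
pivot(1,1)=2: scale R1 → (0, 1, 4)
  clear (0,1): R0 −= (1/2)R1 → (1, 0, 0)

M[0][2] = 0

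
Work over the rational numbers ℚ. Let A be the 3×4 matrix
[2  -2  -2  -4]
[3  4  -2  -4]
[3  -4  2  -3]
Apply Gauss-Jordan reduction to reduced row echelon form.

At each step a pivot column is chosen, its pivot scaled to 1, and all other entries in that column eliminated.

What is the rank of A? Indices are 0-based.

[1] R0 /= 2  ⇒  (1, -1, -1, -2)
     R1 -= 3·R0  ⇒  (0, 7, 1, 2)
     R2 -= 3·R0  ⇒  (0, -1, 5, 3)
[2] R1 /= 7  ⇒  (0, 1, 1/7, 2/7)
     R0 -= -1·R1  ⇒  (1, 0, -6/7, -12/7)
     R2 -= -1·R1  ⇒  (0, 0, 36/7, 23/7)
[3] R2 /= 36/7  ⇒  (0, 0, 1, 23/36)
     R0 -= -6/7·R2  ⇒  (1, 0, 0, -7/6)
     R1 -= 1/7·R2  ⇒  (0, 1, 0, 7/36)

rank = 3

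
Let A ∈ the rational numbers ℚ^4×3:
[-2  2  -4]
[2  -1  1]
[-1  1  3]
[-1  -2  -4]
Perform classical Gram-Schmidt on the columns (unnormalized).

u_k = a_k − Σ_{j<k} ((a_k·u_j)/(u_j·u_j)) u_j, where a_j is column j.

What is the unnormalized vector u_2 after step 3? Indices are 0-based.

u_2 = (-14/5, -6/5, 18/5, -2/5)

Step 1: u_0 = a_0 = (-2, 2, -1, -1).
Step 2: u_1 = a_1 − (-1/2)·u_0 = (1, 0, 1/2, -5/2).
Step 3: u_2 = a_2 − (11/10)·u_0 − (1)·u_1 = (-14/5, -6/5, 18/5, -2/5).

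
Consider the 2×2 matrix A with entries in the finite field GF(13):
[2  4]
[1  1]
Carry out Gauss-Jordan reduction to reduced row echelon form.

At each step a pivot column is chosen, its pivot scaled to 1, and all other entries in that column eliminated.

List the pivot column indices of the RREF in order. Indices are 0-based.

step 1: normalize row 0 (÷2) = (1, 2)
  row 1: subtract 1×row0 = (0, 12)
step 2: normalize row 1 (÷12) = (0, 1)
  row 0: subtract 2×row1 = (1, 0)

pivot columns: 0, 1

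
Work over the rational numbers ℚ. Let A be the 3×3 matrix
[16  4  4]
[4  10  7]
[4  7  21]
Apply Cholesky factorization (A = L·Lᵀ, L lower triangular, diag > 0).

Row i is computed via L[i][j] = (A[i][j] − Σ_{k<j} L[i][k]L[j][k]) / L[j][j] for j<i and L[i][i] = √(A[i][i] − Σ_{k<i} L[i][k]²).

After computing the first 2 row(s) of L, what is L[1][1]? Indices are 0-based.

Step 1: L[0][0] = √(16) = 4.
  L[1][0] = (4) / L[0][0] = 1.
Step 2: L[1][1] = √(9) = 3.

L[1][1] = 3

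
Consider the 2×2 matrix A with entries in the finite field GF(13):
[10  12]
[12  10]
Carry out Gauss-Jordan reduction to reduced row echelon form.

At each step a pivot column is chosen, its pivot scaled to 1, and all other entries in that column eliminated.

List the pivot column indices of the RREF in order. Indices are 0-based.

pivot columns: 0, 1

pivot(0,0)=10: scale R0 → (1, 9)
  clear (1,0): R1 −= (12)R0 → (0, 6)
pivot(1,1)=6: scale R1 → (0, 1)
  clear (0,1): R0 −= (9)R1 → (1, 0)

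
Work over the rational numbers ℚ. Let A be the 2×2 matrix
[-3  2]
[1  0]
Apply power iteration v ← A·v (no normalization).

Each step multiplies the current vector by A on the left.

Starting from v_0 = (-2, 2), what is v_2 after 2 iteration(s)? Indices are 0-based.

v_0 = (-2, 2).
v_1 = A·v_0 = (10, -2).
v_2 = A·v_1 = (-34, 10).

v_2 = (-34, 10)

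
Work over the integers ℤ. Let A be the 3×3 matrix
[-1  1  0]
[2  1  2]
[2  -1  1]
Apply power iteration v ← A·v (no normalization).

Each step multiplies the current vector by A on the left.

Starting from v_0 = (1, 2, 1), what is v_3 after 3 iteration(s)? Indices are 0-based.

v_3 = (5, 14, -3)

v_0 = (1, 2, 1).
v_1 = A·v_0 = (1, 6, 1).
v_2 = A·v_1 = (5, 10, -3).
v_3 = A·v_2 = (5, 14, -3).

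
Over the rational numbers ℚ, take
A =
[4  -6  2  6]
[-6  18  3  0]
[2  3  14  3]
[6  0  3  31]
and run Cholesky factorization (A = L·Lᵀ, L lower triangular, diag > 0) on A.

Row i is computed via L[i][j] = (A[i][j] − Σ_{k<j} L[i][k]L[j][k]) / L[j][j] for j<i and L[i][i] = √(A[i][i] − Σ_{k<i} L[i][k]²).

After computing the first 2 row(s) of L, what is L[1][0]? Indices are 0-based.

L[1][0] = -3

Step 1: L[0][0] = √(4) = 2.
  L[1][0] = (-6) / L[0][0] = -3.
Step 2: L[1][1] = √(9) = 3.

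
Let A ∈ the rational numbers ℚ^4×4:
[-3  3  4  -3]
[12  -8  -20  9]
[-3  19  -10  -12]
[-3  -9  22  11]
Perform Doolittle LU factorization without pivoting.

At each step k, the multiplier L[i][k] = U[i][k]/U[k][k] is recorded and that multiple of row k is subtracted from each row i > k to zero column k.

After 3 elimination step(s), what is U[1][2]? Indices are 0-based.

Step 1: pivot at (0,0) is -3.
  row1 ← row1 − (-4)·row0  ⇒  L[1][0]=-4, U row1=(0, 4, -4, -3)
  row2 ← row2 − (1)·row0  ⇒  L[2][0]=1, U row2=(0, 16, -14, -9)
  row3 ← row3 − (1)·row0  ⇒  L[3][0]=1, U row3=(0, -12, 18, 14)
Step 2: pivot at (1,1) is 4.
  row2 ← row2 − (4)·row1  ⇒  L[2][1]=4, U row2=(0, 0, 2, 3)
  row3 ← row3 − (-3)·row1  ⇒  L[3][1]=-3, U row3=(0, 0, 6, 5)
Step 3: pivot at (2,2) is 2.
  row3 ← row3 − (3)·row2  ⇒  L[3][2]=3, U row3=(0, 0, 0, -4)

U[1][2] = -4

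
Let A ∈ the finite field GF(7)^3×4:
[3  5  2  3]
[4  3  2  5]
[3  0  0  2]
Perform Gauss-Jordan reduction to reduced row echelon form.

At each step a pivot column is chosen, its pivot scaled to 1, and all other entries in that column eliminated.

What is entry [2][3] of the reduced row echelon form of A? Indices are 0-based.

M[2][3] = 1

[1] R0 /= 3  ⇒  (1, 4, 3, 1)
     R1 -= 4·R0  ⇒  (0, 1, 4, 1)
     R2 -= 3·R0  ⇒  (0, 2, 5, 6)
[2] R1 /= 1  ⇒  (0, 1, 4, 1)
     R0 -= 4·R1  ⇒  (1, 0, 1, 4)
     R2 -= 2·R1  ⇒  (0, 0, 4, 4)
[3] R2 /= 4  ⇒  (0, 0, 1, 1)
     R0 -= 1·R2  ⇒  (1, 0, 0, 3)
     R1 -= 4·R2  ⇒  (0, 1, 0, 4)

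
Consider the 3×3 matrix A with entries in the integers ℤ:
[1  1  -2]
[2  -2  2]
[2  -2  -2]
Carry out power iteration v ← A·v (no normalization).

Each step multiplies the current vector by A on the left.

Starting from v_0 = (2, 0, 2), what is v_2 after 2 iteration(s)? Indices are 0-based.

v_0 = (2, 0, 2).
v_1 = A·v_0 = (-2, 8, 0).
v_2 = A·v_1 = (6, -20, -20).

v_2 = (6, -20, -20)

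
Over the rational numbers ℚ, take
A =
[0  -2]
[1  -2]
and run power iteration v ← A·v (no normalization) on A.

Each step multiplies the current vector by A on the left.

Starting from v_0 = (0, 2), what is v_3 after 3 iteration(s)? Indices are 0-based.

v_3 = (-8, 0)

v_0 = (0, 2).
v_1 = A·v_0 = (-4, -4).
v_2 = A·v_1 = (8, 4).
v_3 = A·v_2 = (-8, 0).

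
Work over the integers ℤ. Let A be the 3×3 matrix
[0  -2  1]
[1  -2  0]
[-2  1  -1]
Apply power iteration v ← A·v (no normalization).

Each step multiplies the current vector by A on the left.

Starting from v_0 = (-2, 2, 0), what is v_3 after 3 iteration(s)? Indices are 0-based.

v_3 = (-20, 2, -24)

v_0 = (-2, 2, 0).
v_1 = A·v_0 = (-4, -6, 6).
v_2 = A·v_1 = (18, 8, -4).
v_3 = A·v_2 = (-20, 2, -24).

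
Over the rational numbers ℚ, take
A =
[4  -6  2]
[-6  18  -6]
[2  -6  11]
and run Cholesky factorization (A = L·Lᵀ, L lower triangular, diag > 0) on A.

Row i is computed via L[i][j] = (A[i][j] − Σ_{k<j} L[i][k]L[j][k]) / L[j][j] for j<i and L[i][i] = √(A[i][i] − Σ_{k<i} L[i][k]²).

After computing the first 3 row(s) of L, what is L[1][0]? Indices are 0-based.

L[1][0] = -3

Step 1: L[0][0] = √(4) = 2.
  L[1][0] = (-6) / L[0][0] = -3.
Step 2: L[1][1] = √(9) = 3.
  L[2][0] = (2) / L[0][0] = 1.
  L[2][1] = (-3) / L[1][1] = -1.
Step 3: L[2][2] = √(9) = 3.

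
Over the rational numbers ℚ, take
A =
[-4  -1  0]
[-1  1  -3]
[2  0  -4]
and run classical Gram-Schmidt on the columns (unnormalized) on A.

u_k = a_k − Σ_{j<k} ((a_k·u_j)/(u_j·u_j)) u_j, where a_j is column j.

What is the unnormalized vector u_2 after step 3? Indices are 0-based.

Step 1: u_0 = a_0 = (-4, -1, 2).
Step 2: u_1 = a_1 − (1/7)·u_0 = (-3/7, 8/7, -2/7).
Step 3: u_2 = a_2 − (-5/21)·u_0 − (-16/11)·u_1 = (-52/33, -52/33, -130/33).

u_2 = (-52/33, -52/33, -130/33)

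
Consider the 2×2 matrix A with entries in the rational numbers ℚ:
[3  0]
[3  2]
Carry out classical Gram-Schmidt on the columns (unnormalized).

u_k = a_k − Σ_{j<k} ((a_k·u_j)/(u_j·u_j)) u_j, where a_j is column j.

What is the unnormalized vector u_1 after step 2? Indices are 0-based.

u_1 = (-1, 1)

Step 1: u_0 = a_0 = (3, 3).
Step 2: u_1 = a_1 − (1/3)·u_0 = (-1, 1).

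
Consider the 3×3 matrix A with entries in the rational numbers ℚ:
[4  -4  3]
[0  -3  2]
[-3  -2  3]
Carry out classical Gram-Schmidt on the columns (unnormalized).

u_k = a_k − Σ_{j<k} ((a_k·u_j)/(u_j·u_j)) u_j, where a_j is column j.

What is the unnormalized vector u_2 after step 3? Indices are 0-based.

u_2 = (207/625, -92/125, 276/625)

Step 1: u_0 = a_0 = (4, 0, -3).
Step 2: u_1 = a_1 − (-2/5)·u_0 = (-12/5, -3, -16/5).
Step 3: u_2 = a_2 − (3/25)·u_0 − (-114/125)·u_1 = (207/625, -92/125, 276/625).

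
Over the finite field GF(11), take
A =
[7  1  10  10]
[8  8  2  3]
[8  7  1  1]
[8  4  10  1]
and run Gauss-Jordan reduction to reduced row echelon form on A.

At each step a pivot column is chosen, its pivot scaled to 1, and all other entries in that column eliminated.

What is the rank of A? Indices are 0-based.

rank = 4

[1] R0 /= 7  ⇒  (1, 8, 3, 3)
     R1 -= 8·R0  ⇒  (0, 10, 0, 1)
     R2 -= 8·R0  ⇒  (0, 9, 10, 10)
     R3 -= 8·R0  ⇒  (0, 6, 8, 10)
[2] R1 /= 10  ⇒  (0, 1, 0, 10)
     R0 -= 8·R1  ⇒  (1, 0, 3, 0)
     R2 -= 9·R1  ⇒  (0, 0, 10, 8)
     R3 -= 6·R1  ⇒  (0, 0, 8, 5)
[3] R2 /= 10  ⇒  (0, 0, 1, 3)
     R0 -= 3·R2  ⇒  (1, 0, 0, 2)
     R3 -= 8·R2  ⇒  (0, 0, 0, 3)
[4] R3 /= 3  ⇒  (0, 0, 0, 1)
     R0 -= 2·R3  ⇒  (1, 0, 0, 0)
     R1 -= 10·R3  ⇒  (0, 1, 0, 0)
     R2 -= 3·R3  ⇒  (0, 0, 1, 0)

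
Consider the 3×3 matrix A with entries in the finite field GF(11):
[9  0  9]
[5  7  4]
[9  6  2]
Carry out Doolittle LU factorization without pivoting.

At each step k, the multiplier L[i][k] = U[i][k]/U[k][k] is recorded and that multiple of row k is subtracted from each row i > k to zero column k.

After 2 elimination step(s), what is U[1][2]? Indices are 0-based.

Step 1: pivot at (0,0) is 9.
  row1 ← row1 − (3)·row0  ⇒  L[1][0]=3, U row1=(0, 7, 10)
  row2 ← row2 − (1)·row0  ⇒  L[2][0]=1, U row2=(0, 6, 4)
Step 2: pivot at (1,1) is 7.
  row2 ← row2 − (4)·row1  ⇒  L[2][1]=4, U row2=(0, 0, 8)

U[1][2] = 10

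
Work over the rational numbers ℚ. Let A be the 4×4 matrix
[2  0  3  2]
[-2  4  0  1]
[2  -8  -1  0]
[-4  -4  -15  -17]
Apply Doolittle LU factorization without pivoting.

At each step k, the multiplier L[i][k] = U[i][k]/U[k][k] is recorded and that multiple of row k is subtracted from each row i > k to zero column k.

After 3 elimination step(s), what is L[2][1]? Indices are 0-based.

L[2][1] = -2

k=0: U[0][0]=2
  eliminate (1,0): mult=-1, new row 1: (0, 4, 3, 3); set L[1][0]=-1
  eliminate (2,0): mult=1, new row 2: (0, -8, -4, -2); set L[2][0]=1
  eliminate (3,0): mult=-2, new row 3: (0, -4, -9, -13); set L[3][0]=-2
k=1: U[1][1]=4
  eliminate (2,1): mult=-2, new row 2: (0, 0, 2, 4); set L[2][1]=-2
  eliminate (3,1): mult=-1, new row 3: (0, 0, -6, -10); set L[3][1]=-1
k=2: U[2][2]=2
  eliminate (3,2): mult=-3, new row 3: (0, 0, 0, 2); set L[3][2]=-3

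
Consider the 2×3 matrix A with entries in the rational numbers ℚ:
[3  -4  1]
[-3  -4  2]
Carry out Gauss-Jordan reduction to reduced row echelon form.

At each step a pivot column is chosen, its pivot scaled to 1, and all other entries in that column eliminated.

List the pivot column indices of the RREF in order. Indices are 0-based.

pivot columns: 0, 1

pivot(0,0)=3: scale R0 → (1, -4/3, 1/3)
  clear (1,0): R1 −= (-3)R0 → (0, -8, 3)
pivot(1,1)=-8: scale R1 → (0, 1, -3/8)
  clear (0,1): R0 −= (-4/3)R1 → (1, 0, -1/6)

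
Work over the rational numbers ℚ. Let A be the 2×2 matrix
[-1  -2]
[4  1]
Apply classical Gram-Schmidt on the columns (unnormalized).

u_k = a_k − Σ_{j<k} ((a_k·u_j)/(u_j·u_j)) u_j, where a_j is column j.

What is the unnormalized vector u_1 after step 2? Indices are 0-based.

u_1 = (-28/17, -7/17)

Step 1: u_0 = a_0 = (-1, 4).
Step 2: u_1 = a_1 − (6/17)·u_0 = (-28/17, -7/17).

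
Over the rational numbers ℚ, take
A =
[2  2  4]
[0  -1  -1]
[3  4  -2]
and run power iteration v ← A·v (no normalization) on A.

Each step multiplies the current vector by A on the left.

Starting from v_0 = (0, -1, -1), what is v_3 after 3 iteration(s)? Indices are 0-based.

v_0 = (0, -1, -1).
v_1 = A·v_0 = (-6, 2, -2).
v_2 = A·v_1 = (-16, 0, -6).
v_3 = A·v_2 = (-56, 6, -36).

v_3 = (-56, 6, -36)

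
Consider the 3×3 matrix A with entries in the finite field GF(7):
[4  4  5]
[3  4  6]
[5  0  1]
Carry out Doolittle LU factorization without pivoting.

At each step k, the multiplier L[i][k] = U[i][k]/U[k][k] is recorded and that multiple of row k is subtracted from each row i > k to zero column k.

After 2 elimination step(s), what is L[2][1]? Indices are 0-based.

L[2][1] = 2

[col 0] pivot 4
  R1 -= 6*R0 → (0, 1, 4)  (L[1][0] := 6)
  R2 -= 3*R0 → (0, 2, 0)  (L[2][0] := 3)
[col 1] pivot 1
  R2 -= 2*R1 → (0, 0, 6)  (L[2][1] := 2)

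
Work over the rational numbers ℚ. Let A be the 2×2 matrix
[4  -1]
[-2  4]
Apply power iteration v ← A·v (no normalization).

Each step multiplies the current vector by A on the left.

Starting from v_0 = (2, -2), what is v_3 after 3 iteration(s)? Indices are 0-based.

v_0 = (2, -2).
v_1 = A·v_0 = (10, -12).
v_2 = A·v_1 = (52, -68).
v_3 = A·v_2 = (276, -376).

v_3 = (276, -376)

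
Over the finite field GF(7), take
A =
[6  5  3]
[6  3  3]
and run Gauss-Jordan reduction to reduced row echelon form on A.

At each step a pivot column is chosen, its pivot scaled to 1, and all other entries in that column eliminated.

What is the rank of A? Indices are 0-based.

rank = 2

[1] R0 /= 6  ⇒  (1, 2, 4)
     R1 -= 6·R0  ⇒  (0, 5, 0)
[2] R1 /= 5  ⇒  (0, 1, 0)
     R0 -= 2·R1  ⇒  (1, 0, 4)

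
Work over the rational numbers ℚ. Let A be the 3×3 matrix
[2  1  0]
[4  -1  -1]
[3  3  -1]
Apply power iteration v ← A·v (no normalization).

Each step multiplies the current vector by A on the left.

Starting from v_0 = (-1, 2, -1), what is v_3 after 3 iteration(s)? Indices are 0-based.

v_3 = (-9, -2, 7)

v_0 = (-1, 2, -1).
v_1 = A·v_0 = (0, -5, 4).
v_2 = A·v_1 = (-5, 1, -19).
v_3 = A·v_2 = (-9, -2, 7).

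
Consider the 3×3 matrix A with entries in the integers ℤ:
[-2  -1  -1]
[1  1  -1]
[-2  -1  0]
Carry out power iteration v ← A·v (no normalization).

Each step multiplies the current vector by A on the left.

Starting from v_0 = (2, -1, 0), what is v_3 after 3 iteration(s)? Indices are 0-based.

v_0 = (2, -1, 0).
v_1 = A·v_0 = (-3, 1, -3).
v_2 = A·v_1 = (8, 1, 5).
v_3 = A·v_2 = (-22, 4, -17).

v_3 = (-22, 4, -17)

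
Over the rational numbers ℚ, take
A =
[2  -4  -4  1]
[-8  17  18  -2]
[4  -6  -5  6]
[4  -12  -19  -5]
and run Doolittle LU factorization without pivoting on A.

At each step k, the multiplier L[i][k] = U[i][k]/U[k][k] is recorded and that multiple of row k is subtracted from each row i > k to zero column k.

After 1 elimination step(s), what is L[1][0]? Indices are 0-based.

Step 1: pivot at (0,0) is 2.
  row1 ← row1 − (-4)·row0  ⇒  L[1][0]=-4, U row1=(0, 1, 2, 2)
  row2 ← row2 − (2)·row0  ⇒  L[2][0]=2, U row2=(0, 2, 3, 4)
  row3 ← row3 − (2)·row0  ⇒  L[3][0]=2, U row3=(0, -4, -11, -7)

L[1][0] = -4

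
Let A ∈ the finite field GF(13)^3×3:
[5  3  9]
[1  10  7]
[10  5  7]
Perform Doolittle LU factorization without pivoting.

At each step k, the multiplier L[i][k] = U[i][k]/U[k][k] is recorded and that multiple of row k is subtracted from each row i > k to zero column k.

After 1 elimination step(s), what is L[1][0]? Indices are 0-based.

[col 0] pivot 5
  R1 -= 8*R0 → (0, 12, 0)  (L[1][0] := 8)
  R2 -= 2*R0 → (0, 12, 2)  (L[2][0] := 2)

L[1][0] = 8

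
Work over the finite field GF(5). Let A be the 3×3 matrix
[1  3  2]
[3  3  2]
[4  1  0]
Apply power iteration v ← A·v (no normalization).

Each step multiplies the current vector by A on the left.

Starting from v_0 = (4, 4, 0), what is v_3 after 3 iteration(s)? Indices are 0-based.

v_3 = (4, 0, 2)

v_0 = (4, 4, 0).
v_1 = A·v_0 = (1, 4, 0).
v_2 = A·v_1 = (3, 0, 3).
v_3 = A·v_2 = (4, 0, 2).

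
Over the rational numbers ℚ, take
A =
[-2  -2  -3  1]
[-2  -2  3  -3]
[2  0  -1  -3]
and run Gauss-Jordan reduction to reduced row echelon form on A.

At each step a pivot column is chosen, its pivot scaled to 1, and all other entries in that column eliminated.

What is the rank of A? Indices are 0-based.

rank = 3

[1] R0 /= -2  ⇒  (1, 1, 3/2, -1/2)
     R1 -= -2·R0  ⇒  (0, 0, 6, -4)
     R2 -= 2·R0  ⇒  (0, -2, -4, -2)
[2] R1 <-> R2
[2] R1 /= -2  ⇒  (0, 1, 2, 1)
     R0 -= 1·R1  ⇒  (1, 0, -1/2, -3/2)
[3] R2 /= 6  ⇒  (0, 0, 1, -2/3)
     R0 -= -1/2·R2  ⇒  (1, 0, 0, -11/6)
     R1 -= 2·R2  ⇒  (0, 1, 0, 7/3)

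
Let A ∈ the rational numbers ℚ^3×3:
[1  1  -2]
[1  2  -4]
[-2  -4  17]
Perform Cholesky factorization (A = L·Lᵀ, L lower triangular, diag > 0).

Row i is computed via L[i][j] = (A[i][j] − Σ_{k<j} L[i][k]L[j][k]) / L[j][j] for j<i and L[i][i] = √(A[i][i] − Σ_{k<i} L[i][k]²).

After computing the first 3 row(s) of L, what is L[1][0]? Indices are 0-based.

Step 1: L[0][0] = √(1) = 1.
  L[1][0] = (1) / L[0][0] = 1.
Step 2: L[1][1] = √(1) = 1.
  L[2][0] = (-2) / L[0][0] = -2.
  L[2][1] = (-2) / L[1][1] = -2.
Step 3: L[2][2] = √(9) = 3.

L[1][0] = 1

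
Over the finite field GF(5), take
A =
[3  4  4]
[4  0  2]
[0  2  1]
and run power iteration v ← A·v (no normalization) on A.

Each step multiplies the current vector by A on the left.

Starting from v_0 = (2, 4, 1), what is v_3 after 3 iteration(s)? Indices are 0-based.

v_3 = (1, 4, 3)

v_0 = (2, 4, 1).
v_1 = A·v_0 = (1, 0, 4).
v_2 = A·v_1 = (4, 2, 4).
v_3 = A·v_2 = (1, 4, 3).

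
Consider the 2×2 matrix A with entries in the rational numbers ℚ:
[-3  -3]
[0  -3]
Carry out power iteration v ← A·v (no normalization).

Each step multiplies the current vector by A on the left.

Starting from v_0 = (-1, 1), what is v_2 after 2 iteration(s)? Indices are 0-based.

v_2 = (9, 9)

v_0 = (-1, 1).
v_1 = A·v_0 = (0, -3).
v_2 = A·v_1 = (9, 9).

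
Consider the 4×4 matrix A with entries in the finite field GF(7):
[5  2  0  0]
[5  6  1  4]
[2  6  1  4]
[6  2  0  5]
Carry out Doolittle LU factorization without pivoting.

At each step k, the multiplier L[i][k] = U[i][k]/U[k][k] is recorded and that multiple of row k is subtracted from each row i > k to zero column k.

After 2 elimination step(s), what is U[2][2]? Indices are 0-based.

U[2][2] = 6

k=0: U[0][0]=5
  eliminate (1,0): mult=1, new row 1: (0, 4, 1, 4); set L[1][0]=1
  eliminate (2,0): mult=6, new row 2: (0, 1, 1, 4); set L[2][0]=6
  eliminate (3,0): mult=4, new row 3: (0, 1, 0, 5); set L[3][0]=4
k=1: U[1][1]=4
  eliminate (2,1): mult=2, new row 2: (0, 0, 6, 3); set L[2][1]=2
  eliminate (3,1): mult=2, new row 3: (0, 0, 5, 4); set L[3][1]=2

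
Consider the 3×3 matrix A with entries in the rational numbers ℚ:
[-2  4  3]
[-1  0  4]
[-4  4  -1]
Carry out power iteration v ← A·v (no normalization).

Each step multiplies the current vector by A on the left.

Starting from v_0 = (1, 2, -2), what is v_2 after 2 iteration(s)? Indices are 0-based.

v_2 = (-18, 24, -42)

v_0 = (1, 2, -2).
v_1 = A·v_0 = (0, -9, 6).
v_2 = A·v_1 = (-18, 24, -42).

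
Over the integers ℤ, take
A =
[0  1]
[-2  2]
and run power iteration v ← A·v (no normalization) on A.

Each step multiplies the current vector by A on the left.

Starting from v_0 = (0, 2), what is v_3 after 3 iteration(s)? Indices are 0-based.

v_3 = (4, 0)

v_0 = (0, 2).
v_1 = A·v_0 = (2, 4).
v_2 = A·v_1 = (4, 4).
v_3 = A·v_2 = (4, 0).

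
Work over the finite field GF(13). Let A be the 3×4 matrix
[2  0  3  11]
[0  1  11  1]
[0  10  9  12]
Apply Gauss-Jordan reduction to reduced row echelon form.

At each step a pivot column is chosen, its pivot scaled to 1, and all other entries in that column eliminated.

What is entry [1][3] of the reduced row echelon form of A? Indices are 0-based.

pivot(0,0)=2: scale R0 → (1, 0, 8, 12)
pivot(1,1)=1: scale R1 → (0, 1, 11, 1)
  clear (2,1): R2 −= (10)R1 → (0, 0, 3, 2)
pivot(2,2)=3: scale R2 → (0, 0, 1, 5)
  clear (0,2): R0 −= (8)R2 → (1, 0, 0, 11)
  clear (1,2): R1 −= (11)R2 → (0, 1, 0, 11)

M[1][3] = 11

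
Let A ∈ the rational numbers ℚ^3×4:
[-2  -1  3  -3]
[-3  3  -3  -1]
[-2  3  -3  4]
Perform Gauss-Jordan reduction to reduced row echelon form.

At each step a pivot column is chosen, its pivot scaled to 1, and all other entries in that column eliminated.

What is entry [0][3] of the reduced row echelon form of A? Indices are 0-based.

step 1: normalize row 0 (÷-2) = (1, 1/2, -3/2, 3/2)
  row 1: subtract -3×row0 = (0, 9/2, -15/2, 7/2)
  row 2: subtract -2×row0 = (0, 4, -6, 7)
step 2: normalize row 1 (÷9/2) = (0, 1, -5/3, 7/9)
  row 0: subtract 1/2×row1 = (1, 0, -2/3, 10/9)
  row 2: subtract 4×row1 = (0, 0, 2/3, 35/9)
step 3: normalize row 2 (÷2/3) = (0, 0, 1, 35/6)
  row 0: subtract -2/3×row2 = (1, 0, 0, 5)
  row 1: subtract -5/3×row2 = (0, 1, 0, 21/2)

M[0][3] = 5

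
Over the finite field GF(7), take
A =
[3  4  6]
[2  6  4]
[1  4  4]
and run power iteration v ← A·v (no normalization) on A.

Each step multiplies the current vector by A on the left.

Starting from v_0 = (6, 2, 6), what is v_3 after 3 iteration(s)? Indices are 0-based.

v_0 = (6, 2, 6).
v_1 = A·v_0 = (6, 6, 3).
v_2 = A·v_1 = (4, 4, 0).
v_3 = A·v_2 = (0, 4, 6).

v_3 = (0, 4, 6)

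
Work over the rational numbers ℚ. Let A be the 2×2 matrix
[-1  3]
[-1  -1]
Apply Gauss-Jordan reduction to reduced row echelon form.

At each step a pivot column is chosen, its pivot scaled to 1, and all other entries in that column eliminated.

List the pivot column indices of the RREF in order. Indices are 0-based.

pivot columns: 0, 1

pivot(0,0)=-1: scale R0 → (1, -3)
  clear (1,0): R1 −= (-1)R0 → (0, -4)
pivot(1,1)=-4: scale R1 → (0, 1)
  clear (0,1): R0 −= (-3)R1 → (1, 0)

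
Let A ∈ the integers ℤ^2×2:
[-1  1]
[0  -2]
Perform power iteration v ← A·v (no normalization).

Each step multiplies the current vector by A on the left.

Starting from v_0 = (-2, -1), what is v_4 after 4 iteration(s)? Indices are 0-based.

v_0 = (-2, -1).
v_1 = A·v_0 = (1, 2).
v_2 = A·v_1 = (1, -4).
v_3 = A·v_2 = (-5, 8).
v_4 = A·v_3 = (13, -16).

v_4 = (13, -16)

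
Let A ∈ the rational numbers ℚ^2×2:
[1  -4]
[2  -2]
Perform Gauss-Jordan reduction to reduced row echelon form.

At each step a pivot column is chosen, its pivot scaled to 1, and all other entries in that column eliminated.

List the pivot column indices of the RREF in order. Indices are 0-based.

pivot columns: 0, 1

pivot(0,0)=1: scale R0 → (1, -4)
  clear (1,0): R1 −= (2)R0 → (0, 6)
pivot(1,1)=6: scale R1 → (0, 1)
  clear (0,1): R0 −= (-4)R1 → (1, 0)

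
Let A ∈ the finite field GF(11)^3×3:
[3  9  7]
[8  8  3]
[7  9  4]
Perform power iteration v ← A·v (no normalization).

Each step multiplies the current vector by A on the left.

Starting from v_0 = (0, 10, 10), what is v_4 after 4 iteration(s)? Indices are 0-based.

v_4 = (8, 4, 3)

v_0 = (0, 10, 10).
v_1 = A·v_0 = (6, 0, 9).
v_2 = A·v_1 = (4, 9, 1).
v_3 = A·v_2 = (1, 8, 3).
v_4 = A·v_3 = (8, 4, 3).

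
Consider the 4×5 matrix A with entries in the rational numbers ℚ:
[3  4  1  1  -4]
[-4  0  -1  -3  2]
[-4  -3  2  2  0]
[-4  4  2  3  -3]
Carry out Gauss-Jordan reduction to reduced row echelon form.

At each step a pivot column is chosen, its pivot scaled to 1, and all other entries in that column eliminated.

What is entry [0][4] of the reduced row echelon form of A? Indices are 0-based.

M[0][4] = -56/191

step 1: normalize row 0 (÷3) = (1, 4/3, 1/3, 1/3, -4/3)
  row 1: subtract -4×row0 = (0, 16/3, 1/3, -5/3, -10/3)
  row 2: subtract -4×row0 = (0, 7/3, 10/3, 10/3, -16/3)
  row 3: subtract -4×row0 = (0, 28/3, 10/3, 13/3, -25/3)
step 2: normalize row 1 (÷16/3) = (0, 1, 1/16, -5/16, -5/8)
  row 0: subtract 4/3×row1 = (1, 0, 1/4, 3/4, -1/2)
  row 2: subtract 7/3×row1 = (0, 0, 51/16, 65/16, -31/8)
  row 3: subtract 28/3×row1 = (0, 0, 11/4, 29/4, -5/2)
step 3: normalize row 2 (÷51/16) = (0, 0, 1, 65/51, -62/51)
  row 0: subtract 1/4×row2 = (1, 0, 0, 22/51, -10/51)
  row 1: subtract 1/16×row2 = (0, 1, 0, -20/51, -28/51)
  row 3: subtract 11/4×row2 = (0, 0, 0, 191/51, 43/51)
step 4: normalize row 3 (÷191/51) = (0, 0, 0, 1, 43/191)
  row 0: subtract 22/51×row3 = (1, 0, 0, 0, -56/191)
  row 1: subtract -20/51×row3 = (0, 1, 0, 0, -88/191)
  row 2: subtract 65/51×row3 = (0, 0, 1, 0, -287/191)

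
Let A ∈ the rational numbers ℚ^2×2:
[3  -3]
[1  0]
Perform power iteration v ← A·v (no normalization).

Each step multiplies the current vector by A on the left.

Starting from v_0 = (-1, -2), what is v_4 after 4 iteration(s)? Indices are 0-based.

v_0 = (-1, -2).
v_1 = A·v_0 = (3, -1).
v_2 = A·v_1 = (12, 3).
v_3 = A·v_2 = (27, 12).
v_4 = A·v_3 = (45, 27).

v_4 = (45, 27)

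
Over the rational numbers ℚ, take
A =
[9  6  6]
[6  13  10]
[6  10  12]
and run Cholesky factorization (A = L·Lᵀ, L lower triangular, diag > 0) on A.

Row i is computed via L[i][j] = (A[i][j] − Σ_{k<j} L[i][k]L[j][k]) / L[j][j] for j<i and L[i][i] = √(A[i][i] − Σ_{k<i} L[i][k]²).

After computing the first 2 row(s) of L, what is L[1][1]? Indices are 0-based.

L[1][1] = 3

Step 1: L[0][0] = √(9) = 3.
  L[1][0] = (6) / L[0][0] = 2.
Step 2: L[1][1] = √(9) = 3.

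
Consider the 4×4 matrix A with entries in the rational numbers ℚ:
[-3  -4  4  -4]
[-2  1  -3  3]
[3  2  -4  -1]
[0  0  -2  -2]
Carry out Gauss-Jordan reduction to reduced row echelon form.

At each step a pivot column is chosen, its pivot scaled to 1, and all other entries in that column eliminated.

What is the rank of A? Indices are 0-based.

[1] R0 /= -3  ⇒  (1, 4/3, -4/3, 4/3)
     R1 -= -2·R0  ⇒  (0, 11/3, -17/3, 17/3)
     R2 -= 3·R0  ⇒  (0, -2, 0, -5)
[2] R1 /= 11/3  ⇒  (0, 1, -17/11, 17/11)
     R0 -= 4/3·R1  ⇒  (1, 0, 8/11, -8/11)
     R2 -= -2·R1  ⇒  (0, 0, -34/11, -21/11)
[3] R2 /= -34/11  ⇒  (0, 0, 1, 21/34)
     R0 -= 8/11·R2  ⇒  (1, 0, 0, -20/17)
     R1 -= -17/11·R2  ⇒  (0, 1, 0, 5/2)
     R3 -= -2·R2  ⇒  (0, 0, 0, -13/17)
[4] R3 /= -13/17  ⇒  (0, 0, 0, 1)
     R0 -= -20/17·R3  ⇒  (1, 0, 0, 0)
     R1 -= 5/2·R3  ⇒  (0, 1, 0, 0)
     R2 -= 21/34·R3  ⇒  (0, 0, 1, 0)

rank = 4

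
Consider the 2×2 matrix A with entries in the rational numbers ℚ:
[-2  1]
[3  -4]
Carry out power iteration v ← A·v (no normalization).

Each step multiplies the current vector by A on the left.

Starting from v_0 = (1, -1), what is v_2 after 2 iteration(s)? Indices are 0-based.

v_2 = (13, -37)

v_0 = (1, -1).
v_1 = A·v_0 = (-3, 7).
v_2 = A·v_1 = (13, -37).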